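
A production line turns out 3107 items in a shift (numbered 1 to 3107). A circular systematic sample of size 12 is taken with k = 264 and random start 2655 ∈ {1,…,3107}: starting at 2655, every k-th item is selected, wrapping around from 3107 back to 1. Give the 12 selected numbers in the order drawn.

2655, 2919, 76, 340, 604, 868, 1132, 1396, 1660, 1924, 2188, 2452

Selection 1: 2655
Selection 2: 2655 + 264 = 2919
Selection 3: 2919 + 264 = 3183 → 3183 − 3107 = 76
Selection 4: 76 + 264 = 340
Selection 5: 340 + 264 = 604
Selection 6: 604 + 264 = 868
Selection 7: 868 + 264 = 1132
Selection 8: 1132 + 264 = 1396
Selection 9: 1396 + 264 = 1660
Selection 10: 1660 + 264 = 1924
Selection 11: 1924 + 264 = 2188
Selection 12: 2188 + 264 = 2452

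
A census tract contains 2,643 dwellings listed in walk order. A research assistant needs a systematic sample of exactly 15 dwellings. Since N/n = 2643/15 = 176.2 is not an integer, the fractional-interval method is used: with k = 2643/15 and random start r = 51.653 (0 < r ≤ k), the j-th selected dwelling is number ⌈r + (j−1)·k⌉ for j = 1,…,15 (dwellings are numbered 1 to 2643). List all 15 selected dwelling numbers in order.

j=1: r + 0k = 51.653 → ⌈·⌉ = 52
j=2: r + 1k = 227.853 → ⌈·⌉ = 228
j=3: r + 2k = 404.053 → ⌈·⌉ = 405
j=4: r + 3k = 580.253 → ⌈·⌉ = 581
j=5: r + 4k = 756.453 → ⌈·⌉ = 757
j=6: r + 5k = 932.653 → ⌈·⌉ = 933
j=7: r + 6k = 1108.853 → ⌈·⌉ = 1109
j=8: r + 7k = 1285.053 → ⌈·⌉ = 1286
j=9: r + 8k = 1461.253 → ⌈·⌉ = 1462
j=10: r + 9k = 1637.453 → ⌈·⌉ = 1638
j=11: r + 10k = 1813.653 → ⌈·⌉ = 1814
j=12: r + 11k = 1989.853 → ⌈·⌉ = 1990
j=13: r + 12k = 2166.053 → ⌈·⌉ = 2167
j=14: r + 13k = 2342.253 → ⌈·⌉ = 2343
j=15: r + 14k = 2518.453 → ⌈·⌉ = 2519

52, 228, 405, 581, 757, 933, 1109, 1286, 1462, 1638, 1814, 1990, 2167, 2343, 2519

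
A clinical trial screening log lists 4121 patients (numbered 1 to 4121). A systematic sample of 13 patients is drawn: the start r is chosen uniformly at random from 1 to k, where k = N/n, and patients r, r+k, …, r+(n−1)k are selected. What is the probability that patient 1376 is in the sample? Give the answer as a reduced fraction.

1/317

k = 4121/13 = 317.
Patient 1376 is selected iff r ≡ 1376 (mod 317); exactly one such r in {1,…,317}.
Inclusion probability = 1/317.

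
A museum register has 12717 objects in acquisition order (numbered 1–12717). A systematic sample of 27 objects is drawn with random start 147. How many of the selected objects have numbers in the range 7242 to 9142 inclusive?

4

k = 12717/27 = 471
First selection ≥ 7242: 147 + ⌈(7242−147)/471⌉·471 = 147 + 16×471 = 7683
Last selection ≤ 9142: 147 + ⌊(9142−147)/471⌋·471 = 147 + 19×471 = 9096
Count = 19 − 16 + 1 = 4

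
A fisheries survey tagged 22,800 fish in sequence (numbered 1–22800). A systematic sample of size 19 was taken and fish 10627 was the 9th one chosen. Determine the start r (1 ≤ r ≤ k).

k = 22800/19 = 1200
r = 10627 − (9−1)×1200 = 10627 − 9600 = 1027

1027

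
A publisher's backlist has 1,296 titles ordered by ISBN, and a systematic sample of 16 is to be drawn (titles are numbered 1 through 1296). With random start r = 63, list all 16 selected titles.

k = N/n = 1296/16 = 81
title 1: 63
title 2: 63 + 81 = 144
title 3: 144 + 81 = 225
title 4: 225 + 81 = 306
title 5: 306 + 81 = 387
title 6: 387 + 81 = 468
title 7: 468 + 81 = 549
title 8: 549 + 81 = 630
title 9: 630 + 81 = 711
title 10: 711 + 81 = 792
title 11: 792 + 81 = 873
title 12: 873 + 81 = 954
title 13: 954 + 81 = 1035
title 14: 1035 + 81 = 1116
title 15: 1116 + 81 = 1197
title 16: 1197 + 81 = 1278

63, 144, 225, 306, 387, 468, 549, 630, 711, 792, 873, 954, 1035, 1116, 1197, 1278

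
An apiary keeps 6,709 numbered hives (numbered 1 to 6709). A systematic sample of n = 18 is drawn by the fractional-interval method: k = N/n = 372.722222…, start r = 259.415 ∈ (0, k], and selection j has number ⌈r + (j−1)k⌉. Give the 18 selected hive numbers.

j=1: r + 0k = 259.415 → ⌈·⌉ = 260
j=2: r + 1k = 632.137222… → ⌈·⌉ = 633
j=3: r + 2k = 1004.859444… → ⌈·⌉ = 1005
j=4: r + 3k = 1377.581666… → ⌈·⌉ = 1378
j=5: r + 4k = 1750.303888… → ⌈·⌉ = 1751
j=6: r + 5k = 2123.026111… → ⌈·⌉ = 2124
j=7: r + 6k = 2495.748333… → ⌈·⌉ = 2496
j=8: r + 7k = 2868.470555… → ⌈·⌉ = 2869
j=9: r + 8k = 3241.192777… → ⌈·⌉ = 3242
j=10: r + 9k = 3613.915 → ⌈·⌉ = 3614
j=11: r + 10k = 3986.637222… → ⌈·⌉ = 3987
j=12: r + 11k = 4359.359444… → ⌈·⌉ = 4360
j=13: r + 12k = 4732.081666… → ⌈·⌉ = 4733
j=14: r + 13k = 5104.803888… → ⌈·⌉ = 5105
j=15: r + 14k = 5477.526111… → ⌈·⌉ = 5478
j=16: r + 15k = 5850.248333… → ⌈·⌉ = 5851
j=17: r + 16k = 6222.970555… → ⌈·⌉ = 6223
j=18: r + 17k = 6595.692777… → ⌈·⌉ = 6596

260, 633, 1005, 1378, 1751, 2124, 2496, 2869, 3242, 3614, 3987, 4360, 4733, 5105, 5478, 5851, 6223, 6596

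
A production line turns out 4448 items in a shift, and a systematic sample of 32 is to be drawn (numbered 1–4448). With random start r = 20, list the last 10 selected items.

3078, 3217, 3356, 3495, 3634, 3773, 3912, 4051, 4190, 4329

k = N/n = 4448/32 = 139
23rd selection = 20 + 22×139 = 3078
24th: 3078 + 139 = 3217
25th: 3217 + 139 = 3356
26th: 3356 + 139 = 3495
27th: 3495 + 139 = 3634
28th: 3634 + 139 = 3773
29th: 3773 + 139 = 3912
30th: 3912 + 139 = 4051
31st: 4051 + 139 = 4190
32nd: 4190 + 139 = 4329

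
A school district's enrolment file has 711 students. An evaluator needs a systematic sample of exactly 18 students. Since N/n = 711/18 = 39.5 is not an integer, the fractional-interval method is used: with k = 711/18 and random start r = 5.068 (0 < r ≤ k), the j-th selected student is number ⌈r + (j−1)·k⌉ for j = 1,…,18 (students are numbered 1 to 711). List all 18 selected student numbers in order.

j=1: r + 0k = 5.068 → ⌈·⌉ = 6
j=2: r + 1k = 44.568 → ⌈·⌉ = 45
j=3: r + 2k = 84.068 → ⌈·⌉ = 85
j=4: r + 3k = 123.568 → ⌈·⌉ = 124
j=5: r + 4k = 163.068 → ⌈·⌉ = 164
j=6: r + 5k = 202.568 → ⌈·⌉ = 203
j=7: r + 6k = 242.068 → ⌈·⌉ = 243
j=8: r + 7k = 281.568 → ⌈·⌉ = 282
j=9: r + 8k = 321.068 → ⌈·⌉ = 322
j=10: r + 9k = 360.568 → ⌈·⌉ = 361
j=11: r + 10k = 400.068 → ⌈·⌉ = 401
j=12: r + 11k = 439.568 → ⌈·⌉ = 440
j=13: r + 12k = 479.068 → ⌈·⌉ = 480
j=14: r + 13k = 518.568 → ⌈·⌉ = 519
j=15: r + 14k = 558.068 → ⌈·⌉ = 559
j=16: r + 15k = 597.568 → ⌈·⌉ = 598
j=17: r + 16k = 637.068 → ⌈·⌉ = 638
j=18: r + 17k = 676.568 → ⌈·⌉ = 677

6, 45, 85, 124, 164, 203, 243, 282, 322, 361, 401, 440, 480, 519, 559, 598, 638, 677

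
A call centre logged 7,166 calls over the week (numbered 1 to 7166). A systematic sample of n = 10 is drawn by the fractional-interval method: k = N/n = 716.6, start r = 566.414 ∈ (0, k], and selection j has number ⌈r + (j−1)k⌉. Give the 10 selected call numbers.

567, 1284, 2000, 2717, 3433, 4150, 4867, 5583, 6300, 7016

j=1: r + 0k = 566.414 → ⌈·⌉ = 567
j=2: r + 1k = 1283.014 → ⌈·⌉ = 1284
j=3: r + 2k = 1999.614 → ⌈·⌉ = 2000
j=4: r + 3k = 2716.214 → ⌈·⌉ = 2717
j=5: r + 4k = 3432.814 → ⌈·⌉ = 3433
j=6: r + 5k = 4149.414 → ⌈·⌉ = 4150
j=7: r + 6k = 4866.014 → ⌈·⌉ = 4867
j=8: r + 7k = 5582.614 → ⌈·⌉ = 5583
j=9: r + 8k = 6299.214 → ⌈·⌉ = 6300
j=10: r + 9k = 7015.814 → ⌈·⌉ = 7016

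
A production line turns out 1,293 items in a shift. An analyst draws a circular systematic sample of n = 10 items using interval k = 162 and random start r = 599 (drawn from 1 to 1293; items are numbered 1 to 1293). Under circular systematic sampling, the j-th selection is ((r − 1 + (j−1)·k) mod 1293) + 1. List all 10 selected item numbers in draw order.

Selection 1: 599
Selection 2: 599 + 162 = 761
Selection 3: 761 + 162 = 923
Selection 4: 923 + 162 = 1085
Selection 5: 1085 + 162 = 1247
Selection 6: 1247 + 162 = 1409 → 1409 − 1293 = 116
Selection 7: 116 + 162 = 278
Selection 8: 278 + 162 = 440
Selection 9: 440 + 162 = 602
Selection 10: 602 + 162 = 764

599, 761, 923, 1085, 1247, 116, 278, 440, 602, 764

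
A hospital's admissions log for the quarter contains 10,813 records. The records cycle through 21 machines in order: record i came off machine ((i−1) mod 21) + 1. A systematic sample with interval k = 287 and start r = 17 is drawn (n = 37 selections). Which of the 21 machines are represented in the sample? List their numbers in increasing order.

3, 10, 17

Consecutive selections differ by k = 287, so their machine numbers differ by 287 mod 21 = 14.
gcd(287, 21) = 7, so the sample visits 21/7 = 3 distinct residues mod 21.
Start 17 is machine 17; the machines hit are 3, 10, 17.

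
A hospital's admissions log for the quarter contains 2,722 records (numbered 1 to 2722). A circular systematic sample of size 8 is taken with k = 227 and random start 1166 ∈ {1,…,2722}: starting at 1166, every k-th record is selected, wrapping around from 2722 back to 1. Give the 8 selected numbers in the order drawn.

1166, 1393, 1620, 1847, 2074, 2301, 2528, 33

Selection 1: 1166
Selection 2: 1166 + 227 = 1393
Selection 3: 1393 + 227 = 1620
Selection 4: 1620 + 227 = 1847
Selection 5: 1847 + 227 = 2074
Selection 6: 2074 + 227 = 2301
Selection 7: 2301 + 227 = 2528
Selection 8: 2528 + 227 = 2755 → 2755 − 2722 = 33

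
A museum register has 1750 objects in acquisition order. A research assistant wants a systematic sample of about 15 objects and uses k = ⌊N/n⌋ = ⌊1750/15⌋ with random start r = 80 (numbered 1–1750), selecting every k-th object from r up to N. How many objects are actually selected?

k = ⌊1750/15⌋ = 116
Achieved size = ⌊(1750 − 80)/116⌋ + 1 = ⌊1670/116⌋ + 1 = 14 + 1 = 15
(last selection: 80 + 14×116 = 1704 ≤ 1750; next would be 1820 > 1750)

15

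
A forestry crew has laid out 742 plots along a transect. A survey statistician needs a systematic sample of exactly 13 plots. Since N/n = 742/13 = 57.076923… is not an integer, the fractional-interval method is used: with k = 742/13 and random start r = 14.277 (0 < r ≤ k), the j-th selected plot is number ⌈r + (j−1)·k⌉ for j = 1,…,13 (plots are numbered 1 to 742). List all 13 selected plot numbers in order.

j=1: r + 0k = 14.277 → ⌈·⌉ = 15
j=2: r + 1k = 71.353923… → ⌈·⌉ = 72
j=3: r + 2k = 128.430846… → ⌈·⌉ = 129
j=4: r + 3k = 185.507769… → ⌈·⌉ = 186
j=5: r + 4k = 242.584692… → ⌈·⌉ = 243
j=6: r + 5k = 299.661615… → ⌈·⌉ = 300
j=7: r + 6k = 356.738538… → ⌈·⌉ = 357
j=8: r + 7k = 413.815461… → ⌈·⌉ = 414
j=9: r + 8k = 470.892384… → ⌈·⌉ = 471
j=10: r + 9k = 527.969307… → ⌈·⌉ = 528
j=11: r + 10k = 585.046230… → ⌈·⌉ = 586
j=12: r + 11k = 642.123153… → ⌈·⌉ = 643
j=13: r + 12k = 699.200076… → ⌈·⌉ = 700

15, 72, 129, 186, 243, 300, 357, 414, 471, 528, 586, 643, 700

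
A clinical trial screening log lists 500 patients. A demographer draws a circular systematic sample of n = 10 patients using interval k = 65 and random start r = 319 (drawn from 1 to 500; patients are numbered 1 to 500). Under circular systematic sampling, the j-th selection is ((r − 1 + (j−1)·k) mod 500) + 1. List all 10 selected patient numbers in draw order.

319, 384, 449, 14, 79, 144, 209, 274, 339, 404

Selection 1: 319
Selection 2: 319 + 65 = 384
Selection 3: 384 + 65 = 449
Selection 4: 449 + 65 = 514 → 514 − 500 = 14
Selection 5: 14 + 65 = 79
Selection 6: 79 + 65 = 144
Selection 7: 144 + 65 = 209
Selection 8: 209 + 65 = 274
Selection 9: 274 + 65 = 339
Selection 10: 339 + 65 = 404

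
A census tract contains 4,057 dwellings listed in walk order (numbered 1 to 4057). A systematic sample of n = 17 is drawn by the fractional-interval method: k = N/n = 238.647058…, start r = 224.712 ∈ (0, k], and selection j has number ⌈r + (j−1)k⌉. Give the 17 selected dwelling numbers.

225, 464, 703, 941, 1180, 1418, 1657, 1896, 2134, 2373, 2612, 2850, 3089, 3328, 3566, 3805, 4044

j=1: r + 0k = 224.712 → ⌈·⌉ = 225
j=2: r + 1k = 463.359058… → ⌈·⌉ = 464
j=3: r + 2k = 702.006117… → ⌈·⌉ = 703
j=4: r + 3k = 940.653176… → ⌈·⌉ = 941
j=5: r + 4k = 1179.300235… → ⌈·⌉ = 1180
j=6: r + 5k = 1417.947294… → ⌈·⌉ = 1418
j=7: r + 6k = 1656.594352… → ⌈·⌉ = 1657
j=8: r + 7k = 1895.241411… → ⌈·⌉ = 1896
j=9: r + 8k = 2133.888470… → ⌈·⌉ = 2134
j=10: r + 9k = 2372.535529… → ⌈·⌉ = 2373
j=11: r + 10k = 2611.182588… → ⌈·⌉ = 2612
j=12: r + 11k = 2849.829647… → ⌈·⌉ = 2850
j=13: r + 12k = 3088.476705… → ⌈·⌉ = 3089
j=14: r + 13k = 3327.123764… → ⌈·⌉ = 3328
j=15: r + 14k = 3565.770823… → ⌈·⌉ = 3566
j=16: r + 15k = 3804.417882… → ⌈·⌉ = 3805
j=17: r + 16k = 4043.064941… → ⌈·⌉ = 4044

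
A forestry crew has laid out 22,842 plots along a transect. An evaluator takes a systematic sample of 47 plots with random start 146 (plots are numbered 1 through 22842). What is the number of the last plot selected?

22502

k = 22842/47 = 486
47th selection = r + (47−1)·k = 146 + 46×486 = 146 + 22356 = 22502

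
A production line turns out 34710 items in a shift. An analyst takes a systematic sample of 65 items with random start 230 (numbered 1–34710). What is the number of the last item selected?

k = 34710/65 = 534
65th selection = r + (65−1)·k = 230 + 64×534 = 230 + 34176 = 34406

34406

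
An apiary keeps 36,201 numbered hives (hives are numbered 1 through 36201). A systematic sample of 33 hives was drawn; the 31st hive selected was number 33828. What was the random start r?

k = 36201/33 = 1097
r = 33828 − (31−1)×1097 = 33828 − 32910 = 918

918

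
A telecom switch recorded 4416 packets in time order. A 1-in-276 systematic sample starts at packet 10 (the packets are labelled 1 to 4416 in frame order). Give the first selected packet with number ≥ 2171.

2218

k = 276
Steps past start: ⌈(2171 − 10)/276⌉ = ⌈2161/276⌉ = 8
Selected packet: 10 + 8×276 = 2218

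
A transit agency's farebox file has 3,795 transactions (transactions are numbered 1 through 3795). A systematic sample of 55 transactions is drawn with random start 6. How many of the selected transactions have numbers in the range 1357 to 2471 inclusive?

16

k = 3795/55 = 69
First selection ≥ 1357: 6 + ⌈(1357−6)/69⌉·69 = 6 + 20×69 = 1386
Last selection ≤ 2471: 6 + ⌊(2471−6)/69⌋·69 = 6 + 35×69 = 2421
Count = 35 − 20 + 1 = 16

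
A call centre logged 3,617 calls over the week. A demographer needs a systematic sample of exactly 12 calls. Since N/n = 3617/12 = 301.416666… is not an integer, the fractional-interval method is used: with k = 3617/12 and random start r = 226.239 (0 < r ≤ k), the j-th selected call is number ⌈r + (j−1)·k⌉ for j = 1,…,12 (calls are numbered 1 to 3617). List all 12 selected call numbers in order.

j=1: r + 0k = 226.239 → ⌈·⌉ = 227
j=2: r + 1k = 527.655666… → ⌈·⌉ = 528
j=3: r + 2k = 829.072333… → ⌈·⌉ = 830
j=4: r + 3k = 1130.489 → ⌈·⌉ = 1131
j=5: r + 4k = 1431.905666… → ⌈·⌉ = 1432
j=6: r + 5k = 1733.322333… → ⌈·⌉ = 1734
j=7: r + 6k = 2034.739 → ⌈·⌉ = 2035
j=8: r + 7k = 2336.155666… → ⌈·⌉ = 2337
j=9: r + 8k = 2637.572333… → ⌈·⌉ = 2638
j=10: r + 9k = 2938.989 → ⌈·⌉ = 2939
j=11: r + 10k = 3240.405666… → ⌈·⌉ = 3241
j=12: r + 11k = 3541.822333… → ⌈·⌉ = 3542

227, 528, 830, 1131, 1432, 1734, 2035, 2337, 2638, 2939, 3241, 3542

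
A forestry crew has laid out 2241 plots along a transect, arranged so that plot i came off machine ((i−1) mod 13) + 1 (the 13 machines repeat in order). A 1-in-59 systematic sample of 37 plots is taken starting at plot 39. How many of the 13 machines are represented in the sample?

13

Consecutive selections differ by k = 59, so their machine numbers differ by 59 mod 13 = 7.
gcd(59, 13) = 1, so the sample visits 13/1 = 13 distinct residues mod 13.
Start 39 is machine 13; the machines hit are 1, 2, 3, 4, 5, 6, 7, 8, 9, 10, 11, 12, 13.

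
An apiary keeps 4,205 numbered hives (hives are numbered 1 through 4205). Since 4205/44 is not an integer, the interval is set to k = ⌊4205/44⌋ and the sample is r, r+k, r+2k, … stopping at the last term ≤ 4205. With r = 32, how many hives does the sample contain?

k = ⌊4205/44⌋ = 95
Achieved size = ⌊(4205 − 32)/95⌋ + 1 = ⌊4173/95⌋ + 1 = 43 + 1 = 44
(last selection: 32 + 43×95 = 4117 ≤ 4205; next would be 4212 > 4205)

44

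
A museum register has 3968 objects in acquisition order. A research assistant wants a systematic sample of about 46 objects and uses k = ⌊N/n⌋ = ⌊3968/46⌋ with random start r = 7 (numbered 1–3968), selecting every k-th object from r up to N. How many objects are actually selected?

k = ⌊3968/46⌋ = 86
Achieved size = ⌊(3968 − 7)/86⌋ + 1 = ⌊3961/86⌋ + 1 = 46 + 1 = 47
(last selection: 7 + 46×86 = 3963 ≤ 3968; next would be 4049 > 3968)

47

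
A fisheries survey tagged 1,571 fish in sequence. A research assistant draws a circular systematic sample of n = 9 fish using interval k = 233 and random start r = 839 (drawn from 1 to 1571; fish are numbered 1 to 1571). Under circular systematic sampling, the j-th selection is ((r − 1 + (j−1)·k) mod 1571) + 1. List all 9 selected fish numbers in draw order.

Selection 1: 839
Selection 2: 839 + 233 = 1072
Selection 3: 1072 + 233 = 1305
Selection 4: 1305 + 233 = 1538
Selection 5: 1538 + 233 = 1771 → 1771 − 1571 = 200
Selection 6: 200 + 233 = 433
Selection 7: 433 + 233 = 666
Selection 8: 666 + 233 = 899
Selection 9: 899 + 233 = 1132

839, 1072, 1305, 1538, 200, 433, 666, 899, 1132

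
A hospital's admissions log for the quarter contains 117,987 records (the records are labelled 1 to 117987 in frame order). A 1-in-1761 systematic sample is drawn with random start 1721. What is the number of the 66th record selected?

k = 1761
66th selection = r + (66−1)·k = 1721 + 65×1761 = 1721 + 114465 = 116186

116186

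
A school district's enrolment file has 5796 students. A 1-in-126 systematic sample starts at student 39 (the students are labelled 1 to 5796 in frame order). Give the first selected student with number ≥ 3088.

3189

k = 126
Steps past start: ⌈(3088 − 39)/126⌉ = ⌈3049/126⌉ = 25
Selected student: 39 + 25×126 = 3189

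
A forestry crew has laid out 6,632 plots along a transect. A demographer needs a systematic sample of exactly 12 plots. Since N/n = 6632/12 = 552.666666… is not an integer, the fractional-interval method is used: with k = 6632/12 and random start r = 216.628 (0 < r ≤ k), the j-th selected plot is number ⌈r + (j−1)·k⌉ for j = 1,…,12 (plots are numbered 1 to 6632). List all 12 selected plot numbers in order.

217, 770, 1322, 1875, 2428, 2980, 3533, 4086, 4638, 5191, 5744, 6296

j=1: r + 0k = 216.628 → ⌈·⌉ = 217
j=2: r + 1k = 769.294666… → ⌈·⌉ = 770
j=3: r + 2k = 1321.961333… → ⌈·⌉ = 1322
j=4: r + 3k = 1874.628 → ⌈·⌉ = 1875
j=5: r + 4k = 2427.294666… → ⌈·⌉ = 2428
j=6: r + 5k = 2979.961333… → ⌈·⌉ = 2980
j=7: r + 6k = 3532.628 → ⌈·⌉ = 3533
j=8: r + 7k = 4085.294666… → ⌈·⌉ = 4086
j=9: r + 8k = 4637.961333… → ⌈·⌉ = 4638
j=10: r + 9k = 5190.628 → ⌈·⌉ = 5191
j=11: r + 10k = 5743.294666… → ⌈·⌉ = 5744
j=12: r + 11k = 6295.961333… → ⌈·⌉ = 6296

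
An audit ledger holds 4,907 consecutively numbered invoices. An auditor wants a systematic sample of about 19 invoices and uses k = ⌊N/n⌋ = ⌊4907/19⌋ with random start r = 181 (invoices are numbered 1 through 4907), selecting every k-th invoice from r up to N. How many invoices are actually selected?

19

k = ⌊4907/19⌋ = 258
Achieved size = ⌊(4907 − 181)/258⌋ + 1 = ⌊4726/258⌋ + 1 = 18 + 1 = 19
(last selection: 181 + 18×258 = 4825 ≤ 4907; next would be 5083 > 4907)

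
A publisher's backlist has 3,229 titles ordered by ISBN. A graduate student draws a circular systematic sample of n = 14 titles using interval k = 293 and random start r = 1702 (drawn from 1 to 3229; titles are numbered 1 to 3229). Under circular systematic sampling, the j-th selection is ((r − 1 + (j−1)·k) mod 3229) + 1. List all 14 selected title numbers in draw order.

1702, 1995, 2288, 2581, 2874, 3167, 231, 524, 817, 1110, 1403, 1696, 1989, 2282

Selection 1: 1702
Selection 2: 1702 + 293 = 1995
Selection 3: 1995 + 293 = 2288
Selection 4: 2288 + 293 = 2581
Selection 5: 2581 + 293 = 2874
Selection 6: 2874 + 293 = 3167
Selection 7: 3167 + 293 = 3460 → 3460 − 3229 = 231
Selection 8: 231 + 293 = 524
Selection 9: 524 + 293 = 817
Selection 10: 817 + 293 = 1110
Selection 11: 1110 + 293 = 1403
Selection 12: 1403 + 293 = 1696
Selection 13: 1696 + 293 = 1989
Selection 14: 1989 + 293 = 2282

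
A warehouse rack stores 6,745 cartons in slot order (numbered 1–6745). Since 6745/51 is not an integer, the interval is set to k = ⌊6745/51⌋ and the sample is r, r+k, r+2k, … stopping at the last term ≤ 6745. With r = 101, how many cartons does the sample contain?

51

k = ⌊6745/51⌋ = 132
Achieved size = ⌊(6745 − 101)/132⌋ + 1 = ⌊6644/132⌋ + 1 = 50 + 1 = 51
(last selection: 101 + 50×132 = 6701 ≤ 6745; next would be 6833 > 6745)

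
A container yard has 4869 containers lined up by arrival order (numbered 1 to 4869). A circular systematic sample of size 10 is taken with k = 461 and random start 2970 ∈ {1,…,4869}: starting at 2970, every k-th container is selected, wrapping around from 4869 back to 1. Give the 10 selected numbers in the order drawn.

2970, 3431, 3892, 4353, 4814, 406, 867, 1328, 1789, 2250

Selection 1: 2970
Selection 2: 2970 + 461 = 3431
Selection 3: 3431 + 461 = 3892
Selection 4: 3892 + 461 = 4353
Selection 5: 4353 + 461 = 4814
Selection 6: 4814 + 461 = 5275 → 5275 − 4869 = 406
Selection 7: 406 + 461 = 867
Selection 8: 867 + 461 = 1328
Selection 9: 1328 + 461 = 1789
Selection 10: 1789 + 461 = 2250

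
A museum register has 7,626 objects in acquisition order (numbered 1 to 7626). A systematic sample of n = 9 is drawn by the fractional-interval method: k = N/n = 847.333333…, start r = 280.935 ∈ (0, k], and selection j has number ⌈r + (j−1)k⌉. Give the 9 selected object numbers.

j=1: r + 0k = 280.935 → ⌈·⌉ = 281
j=2: r + 1k = 1128.268333… → ⌈·⌉ = 1129
j=3: r + 2k = 1975.601666… → ⌈·⌉ = 1976
j=4: r + 3k = 2822.935 → ⌈·⌉ = 2823
j=5: r + 4k = 3670.268333… → ⌈·⌉ = 3671
j=6: r + 5k = 4517.601666… → ⌈·⌉ = 4518
j=7: r + 6k = 5364.935 → ⌈·⌉ = 5365
j=8: r + 7k = 6212.268333… → ⌈·⌉ = 6213
j=9: r + 8k = 7059.601666… → ⌈·⌉ = 7060

281, 1129, 1976, 2823, 3671, 4518, 5365, 6213, 7060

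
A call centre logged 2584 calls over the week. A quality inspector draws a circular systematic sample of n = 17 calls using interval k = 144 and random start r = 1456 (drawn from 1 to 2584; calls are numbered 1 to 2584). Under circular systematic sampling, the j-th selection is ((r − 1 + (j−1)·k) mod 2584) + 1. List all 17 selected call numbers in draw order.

1456, 1600, 1744, 1888, 2032, 2176, 2320, 2464, 24, 168, 312, 456, 600, 744, 888, 1032, 1176

Selection 1: 1456
Selection 2: 1456 + 144 = 1600
Selection 3: 1600 + 144 = 1744
Selection 4: 1744 + 144 = 1888
Selection 5: 1888 + 144 = 2032
Selection 6: 2032 + 144 = 2176
Selection 7: 2176 + 144 = 2320
Selection 8: 2320 + 144 = 2464
Selection 9: 2464 + 144 = 2608 → 2608 − 2584 = 24
Selection 10: 24 + 144 = 168
Selection 11: 168 + 144 = 312
Selection 12: 312 + 144 = 456
Selection 13: 456 + 144 = 600
Selection 14: 600 + 144 = 744
Selection 15: 744 + 144 = 888
Selection 16: 888 + 144 = 1032
Selection 17: 1032 + 144 = 1176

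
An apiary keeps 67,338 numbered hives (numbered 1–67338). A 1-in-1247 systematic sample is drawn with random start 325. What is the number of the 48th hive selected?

k = 1247
48th selection = r + (48−1)·k = 325 + 47×1247 = 325 + 58609 = 58934

58934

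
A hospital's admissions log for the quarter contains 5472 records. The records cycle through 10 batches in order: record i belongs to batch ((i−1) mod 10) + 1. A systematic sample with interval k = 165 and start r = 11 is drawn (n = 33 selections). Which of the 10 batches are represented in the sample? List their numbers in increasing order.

Consecutive selections differ by k = 165, so their batch numbers differ by 165 mod 10 = 5.
gcd(165, 10) = 5, so the sample visits 10/5 = 2 distinct residues mod 10.
Start 11 is batch 1; the batches hit are 1, 6.

1, 6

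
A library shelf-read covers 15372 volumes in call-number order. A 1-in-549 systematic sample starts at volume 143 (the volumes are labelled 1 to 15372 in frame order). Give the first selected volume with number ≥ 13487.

k = 549
Steps past start: ⌈(13487 − 143)/549⌉ = ⌈13344/549⌉ = 25
Selected volume: 143 + 25×549 = 13868

13868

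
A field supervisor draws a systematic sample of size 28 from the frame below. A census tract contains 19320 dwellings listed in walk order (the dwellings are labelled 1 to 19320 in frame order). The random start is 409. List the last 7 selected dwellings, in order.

k = N/n = 19320/28 = 690
22nd selection = 409 + 21×690 = 14899
23rd: 14899 + 690 = 15589
24th: 15589 + 690 = 16279
25th: 16279 + 690 = 16969
26th: 16969 + 690 = 17659
27th: 17659 + 690 = 18349
28th: 18349 + 690 = 19039

14899, 15589, 16279, 16969, 17659, 18349, 19039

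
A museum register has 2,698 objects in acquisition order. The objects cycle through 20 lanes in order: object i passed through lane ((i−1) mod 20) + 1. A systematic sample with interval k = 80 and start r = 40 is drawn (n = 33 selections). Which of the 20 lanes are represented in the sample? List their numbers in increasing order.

Consecutive selections differ by k = 80, so their lane numbers differ by 80 mod 20 = 0.
gcd(80, 20) = 20, so the sample visits 20/20 = 1 distinct residues mod 20.
Start 40 is lane 20; the lanes hit are 20.

20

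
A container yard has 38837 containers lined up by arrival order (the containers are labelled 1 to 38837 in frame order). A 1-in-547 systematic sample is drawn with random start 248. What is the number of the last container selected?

38538

k = 547
71st selection = r + (71−1)·k = 248 + 70×547 = 248 + 38290 = 38538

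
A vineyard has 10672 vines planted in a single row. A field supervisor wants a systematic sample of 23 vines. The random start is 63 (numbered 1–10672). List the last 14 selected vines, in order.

k = N/n = 10672/23 = 464
10th selection = 63 + 9×464 = 4239
11th: 4239 + 464 = 4703
12th: 4703 + 464 = 5167
13th: 5167 + 464 = 5631
14th: 5631 + 464 = 6095
15th: 6095 + 464 = 6559
16th: 6559 + 464 = 7023
17th: 7023 + 464 = 7487
18th: 7487 + 464 = 7951
19th: 7951 + 464 = 8415
20th: 8415 + 464 = 8879
21st: 8879 + 464 = 9343
22nd: 9343 + 464 = 9807
23rd: 9807 + 464 = 10271

4239, 4703, 5167, 5631, 6095, 6559, 7023, 7487, 7951, 8415, 8879, 9343, 9807, 10271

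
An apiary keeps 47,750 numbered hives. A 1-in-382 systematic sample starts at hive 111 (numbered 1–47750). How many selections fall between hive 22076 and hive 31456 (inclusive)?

k = 382
First selection ≥ 22076: 111 + ⌈(22076−111)/382⌉·382 = 111 + 58×382 = 22267
Last selection ≤ 31456: 111 + ⌊(31456−111)/382⌋·382 = 111 + 82×382 = 31435
Count = 82 − 58 + 1 = 25

25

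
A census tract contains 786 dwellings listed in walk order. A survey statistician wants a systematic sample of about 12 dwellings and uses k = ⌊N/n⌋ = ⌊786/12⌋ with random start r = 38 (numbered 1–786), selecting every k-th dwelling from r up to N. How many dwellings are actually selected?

k = ⌊786/12⌋ = 65
Achieved size = ⌊(786 − 38)/65⌋ + 1 = ⌊748/65⌋ + 1 = 11 + 1 = 12
(last selection: 38 + 11×65 = 753 ≤ 786; next would be 818 > 786)

12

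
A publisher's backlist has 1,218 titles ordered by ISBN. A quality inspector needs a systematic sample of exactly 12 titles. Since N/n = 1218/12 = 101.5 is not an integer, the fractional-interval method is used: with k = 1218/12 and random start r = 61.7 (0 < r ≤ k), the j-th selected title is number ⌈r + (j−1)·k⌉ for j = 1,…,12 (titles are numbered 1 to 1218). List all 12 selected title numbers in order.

62, 164, 265, 367, 468, 570, 671, 773, 874, 976, 1077, 1179

j=1: r + 0k = 61.7 → ⌈·⌉ = 62
j=2: r + 1k = 163.2 → ⌈·⌉ = 164
j=3: r + 2k = 264.7 → ⌈·⌉ = 265
j=4: r + 3k = 366.2 → ⌈·⌉ = 367
j=5: r + 4k = 467.7 → ⌈·⌉ = 468
j=6: r + 5k = 569.2 → ⌈·⌉ = 570
j=7: r + 6k = 670.7 → ⌈·⌉ = 671
j=8: r + 7k = 772.2 → ⌈·⌉ = 773
j=9: r + 8k = 873.7 → ⌈·⌉ = 874
j=10: r + 9k = 975.2 → ⌈·⌉ = 976
j=11: r + 10k = 1076.7 → ⌈·⌉ = 1077
j=12: r + 11k = 1178.2 → ⌈·⌉ = 1179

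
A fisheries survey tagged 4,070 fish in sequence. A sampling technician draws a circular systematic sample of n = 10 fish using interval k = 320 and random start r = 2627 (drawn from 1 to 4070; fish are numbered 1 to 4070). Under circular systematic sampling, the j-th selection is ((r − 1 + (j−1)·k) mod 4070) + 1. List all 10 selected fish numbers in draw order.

Selection 1: 2627
Selection 2: 2627 + 320 = 2947
Selection 3: 2947 + 320 = 3267
Selection 4: 3267 + 320 = 3587
Selection 5: 3587 + 320 = 3907
Selection 6: 3907 + 320 = 4227 → 4227 − 4070 = 157
Selection 7: 157 + 320 = 477
Selection 8: 477 + 320 = 797
Selection 9: 797 + 320 = 1117
Selection 10: 1117 + 320 = 1437

2627, 2947, 3267, 3587, 3907, 157, 477, 797, 1117, 1437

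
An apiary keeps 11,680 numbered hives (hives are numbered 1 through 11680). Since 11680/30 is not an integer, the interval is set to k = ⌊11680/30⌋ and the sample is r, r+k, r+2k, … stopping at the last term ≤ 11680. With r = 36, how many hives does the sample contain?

k = ⌊11680/30⌋ = 389
Achieved size = ⌊(11680 − 36)/389⌋ + 1 = ⌊11644/389⌋ + 1 = 29 + 1 = 30
(last selection: 36 + 29×389 = 11317 ≤ 11680; next would be 11706 > 11680)

30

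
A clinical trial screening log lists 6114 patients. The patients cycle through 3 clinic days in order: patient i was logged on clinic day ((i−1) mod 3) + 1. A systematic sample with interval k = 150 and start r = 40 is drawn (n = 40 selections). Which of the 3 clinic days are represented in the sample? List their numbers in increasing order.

Consecutive selections differ by k = 150, so their clinic day numbers differ by 150 mod 3 = 0.
gcd(150, 3) = 3, so the sample visits 3/3 = 1 distinct residues mod 3.
Start 40 is clinic day 1; the clinic days hit are 1.

1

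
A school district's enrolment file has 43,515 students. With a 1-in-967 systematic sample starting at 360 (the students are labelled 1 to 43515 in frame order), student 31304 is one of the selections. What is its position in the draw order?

33

k = 967
position = (31304 − 360)/967 + 1 = 30944/967 + 1 = 32 + 1 = 33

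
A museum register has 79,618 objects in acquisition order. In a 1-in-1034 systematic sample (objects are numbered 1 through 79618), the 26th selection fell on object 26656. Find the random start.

k = 1034
r = 26656 − (26−1)×1034 = 26656 − 25850 = 806

806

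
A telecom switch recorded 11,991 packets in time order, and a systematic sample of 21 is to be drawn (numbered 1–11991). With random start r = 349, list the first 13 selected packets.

349, 920, 1491, 2062, 2633, 3204, 3775, 4346, 4917, 5488, 6059, 6630, 7201

k = N/n = 11991/21 = 571
packet 1: 349
packet 2: 349 + 571 = 920
packet 3: 920 + 571 = 1491
packet 4: 1491 + 571 = 2062
packet 5: 2062 + 571 = 2633
packet 6: 2633 + 571 = 3204
packet 7: 3204 + 571 = 3775
packet 8: 3775 + 571 = 4346
packet 9: 4346 + 571 = 4917
packet 10: 4917 + 571 = 5488
packet 11: 5488 + 571 = 6059
packet 12: 6059 + 571 = 6630
packet 13: 6630 + 571 = 7201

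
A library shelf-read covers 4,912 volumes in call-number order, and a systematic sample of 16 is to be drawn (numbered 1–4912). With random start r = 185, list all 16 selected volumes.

185, 492, 799, 1106, 1413, 1720, 2027, 2334, 2641, 2948, 3255, 3562, 3869, 4176, 4483, 4790

k = N/n = 4912/16 = 307
volume 1: 185
volume 2: 185 + 307 = 492
volume 3: 492 + 307 = 799
volume 4: 799 + 307 = 1106
volume 5: 1106 + 307 = 1413
volume 6: 1413 + 307 = 1720
volume 7: 1720 + 307 = 2027
volume 8: 2027 + 307 = 2334
volume 9: 2334 + 307 = 2641
volume 10: 2641 + 307 = 2948
volume 11: 2948 + 307 = 3255
volume 12: 3255 + 307 = 3562
volume 13: 3562 + 307 = 3869
volume 14: 3869 + 307 = 4176
volume 15: 4176 + 307 = 4483
volume 16: 4483 + 307 = 4790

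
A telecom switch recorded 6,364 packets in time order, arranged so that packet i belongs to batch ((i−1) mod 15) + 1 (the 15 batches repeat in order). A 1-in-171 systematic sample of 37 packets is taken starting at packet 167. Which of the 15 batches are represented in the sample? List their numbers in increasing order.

2, 5, 8, 11, 14

Consecutive selections differ by k = 171, so their batch numbers differ by 171 mod 15 = 6.
gcd(171, 15) = 3, so the sample visits 15/3 = 5 distinct residues mod 15.
Start 167 is batch 2; the batches hit are 2, 5, 8, 11, 14.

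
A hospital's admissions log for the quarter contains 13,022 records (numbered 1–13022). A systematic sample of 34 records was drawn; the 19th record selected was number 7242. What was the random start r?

348

k = 13022/34 = 383
r = 7242 − (19−1)×383 = 7242 − 6894 = 348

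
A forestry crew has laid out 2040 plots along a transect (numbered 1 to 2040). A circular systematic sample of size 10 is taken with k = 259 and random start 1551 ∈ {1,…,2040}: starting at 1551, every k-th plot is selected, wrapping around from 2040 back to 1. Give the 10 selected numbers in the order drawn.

1551, 1810, 29, 288, 547, 806, 1065, 1324, 1583, 1842

Selection 1: 1551
Selection 2: 1551 + 259 = 1810
Selection 3: 1810 + 259 = 2069 → 2069 − 2040 = 29
Selection 4: 29 + 259 = 288
Selection 5: 288 + 259 = 547
Selection 6: 547 + 259 = 806
Selection 7: 806 + 259 = 1065
Selection 8: 1065 + 259 = 1324
Selection 9: 1324 + 259 = 1583
Selection 10: 1583 + 259 = 1842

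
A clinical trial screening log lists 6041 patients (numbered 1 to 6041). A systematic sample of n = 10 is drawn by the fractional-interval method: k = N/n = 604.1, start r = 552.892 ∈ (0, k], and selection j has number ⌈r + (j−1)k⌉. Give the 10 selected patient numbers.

553, 1157, 1762, 2366, 2970, 3574, 4178, 4782, 5386, 5990

j=1: r + 0k = 552.892 → ⌈·⌉ = 553
j=2: r + 1k = 1156.992 → ⌈·⌉ = 1157
j=3: r + 2k = 1761.092 → ⌈·⌉ = 1762
j=4: r + 3k = 2365.192 → ⌈·⌉ = 2366
j=5: r + 4k = 2969.292 → ⌈·⌉ = 2970
j=6: r + 5k = 3573.392 → ⌈·⌉ = 3574
j=7: r + 6k = 4177.492 → ⌈·⌉ = 4178
j=8: r + 7k = 4781.592 → ⌈·⌉ = 4782
j=9: r + 8k = 5385.692 → ⌈·⌉ = 5386
j=10: r + 9k = 5989.792 → ⌈·⌉ = 5990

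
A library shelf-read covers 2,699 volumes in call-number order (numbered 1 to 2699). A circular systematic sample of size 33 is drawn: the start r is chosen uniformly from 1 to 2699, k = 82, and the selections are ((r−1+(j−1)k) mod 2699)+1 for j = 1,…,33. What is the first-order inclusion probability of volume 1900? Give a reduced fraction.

33/2699

For each position j, as r ranges over 1…2699 the j-th selection hits every volume exactly once, so volume 1900 is selected for exactly 33 of the 2699 starts.
Inclusion probability = 33/2699.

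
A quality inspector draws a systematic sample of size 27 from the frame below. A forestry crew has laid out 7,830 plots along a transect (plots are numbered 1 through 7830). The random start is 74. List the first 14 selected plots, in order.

74, 364, 654, 944, 1234, 1524, 1814, 2104, 2394, 2684, 2974, 3264, 3554, 3844

k = N/n = 7830/27 = 290
plot 1: 74
plot 2: 74 + 290 = 364
plot 3: 364 + 290 = 654
plot 4: 654 + 290 = 944
plot 5: 944 + 290 = 1234
plot 6: 1234 + 290 = 1524
plot 7: 1524 + 290 = 1814
plot 8: 1814 + 290 = 2104
plot 9: 2104 + 290 = 2394
plot 10: 2394 + 290 = 2684
plot 11: 2684 + 290 = 2974
plot 12: 2974 + 290 = 3264
plot 13: 3264 + 290 = 3554
plot 14: 3554 + 290 = 3844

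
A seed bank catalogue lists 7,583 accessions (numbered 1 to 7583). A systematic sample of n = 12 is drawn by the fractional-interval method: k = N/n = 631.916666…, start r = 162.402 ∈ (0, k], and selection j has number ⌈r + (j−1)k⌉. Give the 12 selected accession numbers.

j=1: r + 0k = 162.402 → ⌈·⌉ = 163
j=2: r + 1k = 794.318666… → ⌈·⌉ = 795
j=3: r + 2k = 1426.235333… → ⌈·⌉ = 1427
j=4: r + 3k = 2058.152 → ⌈·⌉ = 2059
j=5: r + 4k = 2690.068666… → ⌈·⌉ = 2691
j=6: r + 5k = 3321.985333… → ⌈·⌉ = 3322
j=7: r + 6k = 3953.902 → ⌈·⌉ = 3954
j=8: r + 7k = 4585.818666… → ⌈·⌉ = 4586
j=9: r + 8k = 5217.735333… → ⌈·⌉ = 5218
j=10: r + 9k = 5849.652 → ⌈·⌉ = 5850
j=11: r + 10k = 6481.568666… → ⌈·⌉ = 6482
j=12: r + 11k = 7113.485333… → ⌈·⌉ = 7114

163, 795, 1427, 2059, 2691, 3322, 3954, 4586, 5218, 5850, 6482, 7114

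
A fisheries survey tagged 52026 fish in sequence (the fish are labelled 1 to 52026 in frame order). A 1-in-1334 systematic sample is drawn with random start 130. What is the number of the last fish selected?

k = 1334
39th selection = r + (39−1)·k = 130 + 38×1334 = 130 + 50692 = 50822

50822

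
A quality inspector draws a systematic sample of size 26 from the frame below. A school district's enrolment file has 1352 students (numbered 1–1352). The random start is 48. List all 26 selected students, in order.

k = N/n = 1352/26 = 52
student 1: 48
student 2: 48 + 52 = 100
student 3: 100 + 52 = 152
student 4: 152 + 52 = 204
student 5: 204 + 52 = 256
student 6: 256 + 52 = 308
student 7: 308 + 52 = 360
student 8: 360 + 52 = 412
student 9: 412 + 52 = 464
student 10: 464 + 52 = 516
student 11: 516 + 52 = 568
student 12: 568 + 52 = 620
student 13: 620 + 52 = 672
student 14: 672 + 52 = 724
student 15: 724 + 52 = 776
student 16: 776 + 52 = 828
student 17: 828 + 52 = 880
student 18: 880 + 52 = 932
student 19: 932 + 52 = 984
student 20: 984 + 52 = 1036
student 21: 1036 + 52 = 1088
student 22: 1088 + 52 = 1140
student 23: 1140 + 52 = 1192
student 24: 1192 + 52 = 1244
student 25: 1244 + 52 = 1296
student 26: 1296 + 52 = 1348

48, 100, 152, 204, 256, 308, 360, 412, 464, 516, 568, 620, 672, 724, 776, 828, 880, 932, 984, 1036, 1088, 1140, 1192, 1244, 1296, 1348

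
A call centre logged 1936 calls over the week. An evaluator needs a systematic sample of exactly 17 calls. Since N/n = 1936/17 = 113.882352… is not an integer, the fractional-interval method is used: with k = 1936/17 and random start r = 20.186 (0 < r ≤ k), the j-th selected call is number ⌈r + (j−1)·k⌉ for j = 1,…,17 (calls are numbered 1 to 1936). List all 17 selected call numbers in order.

21, 135, 248, 362, 476, 590, 704, 818, 932, 1046, 1160, 1273, 1387, 1501, 1615, 1729, 1843

j=1: r + 0k = 20.186 → ⌈·⌉ = 21
j=2: r + 1k = 134.068352… → ⌈·⌉ = 135
j=3: r + 2k = 247.950705… → ⌈·⌉ = 248
j=4: r + 3k = 361.833058… → ⌈·⌉ = 362
j=5: r + 4k = 475.715411… → ⌈·⌉ = 476
j=6: r + 5k = 589.597764… → ⌈·⌉ = 590
j=7: r + 6k = 703.480117… → ⌈·⌉ = 704
j=8: r + 7k = 817.362470… → ⌈·⌉ = 818
j=9: r + 8k = 931.244823… → ⌈·⌉ = 932
j=10: r + 9k = 1045.127176… → ⌈·⌉ = 1046
j=11: r + 10k = 1159.009529… → ⌈·⌉ = 1160
j=12: r + 11k = 1272.891882… → ⌈·⌉ = 1273
j=13: r + 12k = 1386.774235… → ⌈·⌉ = 1387
j=14: r + 13k = 1500.656588… → ⌈·⌉ = 1501
j=15: r + 14k = 1614.538941… → ⌈·⌉ = 1615
j=16: r + 15k = 1728.421294… → ⌈·⌉ = 1729
j=17: r + 16k = 1842.303647… → ⌈·⌉ = 1843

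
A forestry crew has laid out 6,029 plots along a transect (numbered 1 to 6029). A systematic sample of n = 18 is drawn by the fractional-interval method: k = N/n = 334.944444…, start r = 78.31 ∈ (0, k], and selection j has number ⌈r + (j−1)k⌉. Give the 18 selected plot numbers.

79, 414, 749, 1084, 1419, 1754, 2088, 2423, 2758, 3093, 3428, 3763, 4098, 4433, 4768, 5103, 5438, 5773

j=1: r + 0k = 78.31 → ⌈·⌉ = 79
j=2: r + 1k = 413.254444… → ⌈·⌉ = 414
j=3: r + 2k = 748.198888… → ⌈·⌉ = 749
j=4: r + 3k = 1083.143333… → ⌈·⌉ = 1084
j=5: r + 4k = 1418.087777… → ⌈·⌉ = 1419
j=6: r + 5k = 1753.032222… → ⌈·⌉ = 1754
j=7: r + 6k = 2087.976666… → ⌈·⌉ = 2088
j=8: r + 7k = 2422.921111… → ⌈·⌉ = 2423
j=9: r + 8k = 2757.865555… → ⌈·⌉ = 2758
j=10: r + 9k = 3092.81 → ⌈·⌉ = 3093
j=11: r + 10k = 3427.754444… → ⌈·⌉ = 3428
j=12: r + 11k = 3762.698888… → ⌈·⌉ = 3763
j=13: r + 12k = 4097.643333… → ⌈·⌉ = 4098
j=14: r + 13k = 4432.587777… → ⌈·⌉ = 4433
j=15: r + 14k = 4767.532222… → ⌈·⌉ = 4768
j=16: r + 15k = 5102.476666… → ⌈·⌉ = 5103
j=17: r + 16k = 5437.421111… → ⌈·⌉ = 5438
j=18: r + 17k = 5772.365555… → ⌈·⌉ = 5773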